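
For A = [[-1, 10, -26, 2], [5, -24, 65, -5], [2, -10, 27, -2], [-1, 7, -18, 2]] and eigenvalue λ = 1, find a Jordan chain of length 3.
v_1 = [[3, -8, -3, 3]]^T, v_2 = [[-2, 5, 2, -2]]^T, v_3 = [[-2, 5, 2, -1]]^T

We seek v_1 ∈ ker((A - I)^3) \ ker((A - I)^2), then set v_{i+1} = (A - I) v_i.

One such chain is v_1 = [[3, -8, -3, 3]]^T, v_2 = [[-2, 5, 2, -2]]^T, v_3 = [[-2, 5, 2, -1]]^T. Check: (A - I) v_3 = [[0, 0, 0, 0]]^T = 0.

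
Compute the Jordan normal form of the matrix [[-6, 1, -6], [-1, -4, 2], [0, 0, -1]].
J = [[-5, 1, 0], [0, -5, 0], [0, 0, -1]]

The characteristic polynomial is det(xI - A) = (x + 1)(x + 5)^2, so the eigenvalues are -5 (algebraic multiplicity 2), -1 (algebraic multiplicity 1).

For λ = -5: rank(A + 5I) = 2, rank((A + 5I)^2) = 1. The eigenspace has dimension 3 - 2 = 1, so there is 1 Jordan block; the rank sequence gives block sizes [2].

For λ = -1: algebraic multiplicity 1 gives one 1×1 block.

Assembling the blocks gives the Jordan form J above.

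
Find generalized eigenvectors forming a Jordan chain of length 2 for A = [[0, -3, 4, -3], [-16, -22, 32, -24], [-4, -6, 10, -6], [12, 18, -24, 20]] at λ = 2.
We seek v_1 ∈ ker((A - 2I)^2) \ ker(A - 2I), then set v_{i+1} = (A - 2I) v_i.

One such chain is v_1 = [[1, 4, 1, -3]]^T, v_2 = [[-1, -8, -2, 6]]^T. Check: (A - 2I) v_2 = [[0, 0, 0, 0]]^T = 0.

v_1 = [[1, 4, 1, -3]]^T, v_2 = [[-1, -8, -2, 6]]^T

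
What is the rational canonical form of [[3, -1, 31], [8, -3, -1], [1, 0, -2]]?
The invariant factors of A (the non-unit diagonal entries of the Smith normal form of xI - A over ℚ[x]) are (x - 6)(x + 4)^2, each dividing the next. The characteristic polynomial is their product, (x - 6)(x + 4)^2.

The rational canonical form is the block-diagonal matrix of companion matrices C(f_i):
R = [[0, 0, 96], [1, 0, 32], [0, 1, -2]].

R = [[0, 0, 96], [1, 0, 32], [0, 1, -2]]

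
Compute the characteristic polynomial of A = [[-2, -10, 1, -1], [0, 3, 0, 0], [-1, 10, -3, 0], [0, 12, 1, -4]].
xI - A = [[x + 2, 10, -1, 1], [0, x - 3, 0, 0], [1, -10, x + 3, 0], [0, -12, -1, x + 4]].

Expanding det(xI - A) along the first row:
det(xI - A) = + (x + 2)·det([[x - 3, 0, 0], [-10, x + 3, 0], [-12, -1, x + 4]]) - (10)·det([[0, 0, 0], [1, x + 3, 0], [0, -1, x + 4]]) + (-1)·det([[0, x - 3, 0], [1, -10, 0], [0, -12, x + 4]]) - (1)·det([[0, x - 3, 0], [1, -10, x + 3], [0, -12, -1]]).

Evaluating gives χ_A(x) = x^4 + 6x^3 - 54x - 81 = (x - 3)(x + 3)^3.

χ_A(x) = (x - 3)(x + 3)^3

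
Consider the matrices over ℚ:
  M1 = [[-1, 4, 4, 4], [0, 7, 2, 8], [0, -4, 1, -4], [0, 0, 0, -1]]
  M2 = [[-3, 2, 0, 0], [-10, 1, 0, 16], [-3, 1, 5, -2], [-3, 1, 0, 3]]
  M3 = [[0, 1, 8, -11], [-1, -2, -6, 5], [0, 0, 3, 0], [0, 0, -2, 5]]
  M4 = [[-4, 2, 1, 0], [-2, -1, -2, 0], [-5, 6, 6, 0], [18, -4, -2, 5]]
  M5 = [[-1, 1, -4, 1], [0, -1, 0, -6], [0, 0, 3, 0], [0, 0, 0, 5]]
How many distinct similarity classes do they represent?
2 classes: {M1}, {M2, M3, M4, M5}

Characteristic polynomials: χ_{M1} = (x - 5)(x - 3)(x + 1)^2, χ_{M2} = (x - 5)(x - 3)(x + 1)^2, χ_{M3} = (x - 5)(x - 3)(x + 1)^2, χ_{M4} = (x - 5)(x - 3)(x + 1)^2, χ_{M5} = (x - 5)(x - 3)(x + 1)^2.

{M1}: invariant factors x + 1, (x - 5)(x - 3)(x + 1).

{M2, M3, M4, M5}: invariant factors (x - 5)(x - 3)(x + 1)^2.

Matrices are similar if and only if their invariant-factor lists agree; the partition into similarity classes is {M1}, {M2, M3, M4, M5}.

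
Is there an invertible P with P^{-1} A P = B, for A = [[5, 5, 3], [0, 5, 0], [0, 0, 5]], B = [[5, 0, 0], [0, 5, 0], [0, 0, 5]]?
Both have characteristic polynomial (x - 5)^3, but the minimal polynomial of A is (x - 5)^2 while the minimal polynomial of B is x - 5. The minimal polynomial is a similarity invariant, so A and B are not similar.

No.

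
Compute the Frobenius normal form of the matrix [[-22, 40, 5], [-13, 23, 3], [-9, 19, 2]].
The invariant factors of A (the non-unit diagonal entries of the Smith normal form of xI - A over ℚ[x]) are (x - 1)(x^2 - 2x + 2), each dividing the next. The characteristic polynomial is their product, (x - 1)(x^2 - 2x + 2).

The rational canonical form is the block-diagonal matrix of companion matrices C(f_i):
R = [[0, 0, 2], [1, 0, -4], [0, 1, 3]].

Note the characteristic polynomial does not split into linear factors over ℚ, so A has no Jordan form over ℚ; the rational canonical form exists over any field.

R = [[0, 0, 2], [1, 0, -4], [0, 1, 3]]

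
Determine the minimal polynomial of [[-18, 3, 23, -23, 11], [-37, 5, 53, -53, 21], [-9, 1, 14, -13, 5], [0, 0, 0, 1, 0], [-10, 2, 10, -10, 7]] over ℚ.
The characteristic polynomial factors as (x - 5)(x - 1)^4. The minimal polynomial is ∏(x - λ)^{k_λ} where k_λ is the size of the largest Jordan block at λ.

For λ = 1: rank(A - I) = 3, and the largest Jordan block has size 3 (the smallest k with rank((A - I)^k) = rank((A - I)^(k+1))).
For λ = 5: rank(A - 5I) = 4, and the largest Jordan block has size 1 (the smallest k with rank((A - 5I)^k) = rank((A - 5I)^(k+1))).

So m_A(x) = (x - 5)(x - 1)^3.

m_A(x) = (x - 5)(x - 1)^3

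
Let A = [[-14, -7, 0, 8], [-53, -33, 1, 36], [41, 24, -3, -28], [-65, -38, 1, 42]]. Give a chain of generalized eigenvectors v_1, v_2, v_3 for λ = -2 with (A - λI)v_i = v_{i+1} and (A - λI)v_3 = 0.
v_1 = [[0, 0, 1, 0]]^T, v_2 = [[0, 1, -1, 1]]^T, v_3 = [[1, 4, -3, 5]]^T

We seek v_1 ∈ ker((A + 2I)^3) \ ker((A + 2I)^2), then set v_{i+1} = (A + 2I) v_i.

One such chain is v_1 = [[0, 0, 1, 0]]^T, v_2 = [[0, 1, -1, 1]]^T, v_3 = [[1, 4, -3, 5]]^T. Check: (A + 2I) v_3 = [[0, 0, 0, 0]]^T = 0.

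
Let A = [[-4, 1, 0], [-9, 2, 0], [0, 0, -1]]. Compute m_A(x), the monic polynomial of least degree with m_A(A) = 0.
The characteristic polynomial factors as (x + 1)^3. The minimal polynomial is ∏(x - λ)^{k_λ} where k_λ is the size of the largest Jordan block at λ.

For λ = -1: rank(A + I) = 1, and the largest Jordan block has size 2 (the smallest k with rank((A + I)^k) = rank((A + I)^(k+1))).

So m_A(x) = (x + 1)^2.

m_A(x) = (x + 1)^2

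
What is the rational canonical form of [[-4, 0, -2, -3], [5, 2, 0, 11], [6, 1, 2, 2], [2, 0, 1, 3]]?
R = [[0, 0, 0, 3], [1, 0, 0, 11], [0, 1, 0, -4], [0, 0, 1, 3]]

The invariant factors of A (the non-unit diagonal entries of the Smith normal form of xI - A over ℚ[x]) are (x - 3)(x^3 + 4x + 1), each dividing the next. The characteristic polynomial is their product, (x - 3)(x^3 + 4x + 1).

The rational canonical form is the block-diagonal matrix of companion matrices C(f_i):
R = [[0, 0, 0, 3], [1, 0, 0, 11], [0, 1, 0, -4], [0, 0, 1, 3]].

Note the characteristic polynomial does not split into linear factors over ℚ, so A has no Jordan form over ℚ; the rational canonical form exists over any field.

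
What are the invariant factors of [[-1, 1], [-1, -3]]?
(x + 2)^2

The Jordan structure of A has elementary divisors (x + 2)^2. Arranging the block sizes at each eigenvalue in decreasing order and taking row products gives the invariant factors.

Invariant factors (smallest first, each dividing the next): (x + 2)^2.

Check: the last factor (x + 2)^2 is the minimal polynomial, and the product (x + 2)^2 is the characteristic polynomial.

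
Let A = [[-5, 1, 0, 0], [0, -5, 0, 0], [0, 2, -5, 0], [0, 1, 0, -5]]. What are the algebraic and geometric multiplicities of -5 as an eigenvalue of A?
algebraic multiplicity 4, geometric multiplicity 3

The characteristic polynomial is (x + 5)^4, so the factor x + 5 appears with exponent 4: the algebraic multiplicity is 4.

rank(A + 5I) = 1, so the eigenspace has dimension 4 - 1 = 3: the geometric multiplicity is 3.

Since 3 < 4, A is not diagonalizable.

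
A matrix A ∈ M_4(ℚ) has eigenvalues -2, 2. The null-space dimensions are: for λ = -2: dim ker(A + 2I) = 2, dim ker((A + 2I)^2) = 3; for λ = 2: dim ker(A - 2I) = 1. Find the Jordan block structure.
Jordan blocks: (-2, 2), (-2, 1), (2, 1)

λ = -2: successive nullity increments [2, 1] count blocks of size ≥ k; block sizes are [2, 1].
λ = 2: successive nullity increments [1] count blocks of size ≥ k; block sizes are [1].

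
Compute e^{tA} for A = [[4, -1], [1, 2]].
e^{tA} = [[(t + 1)*e^{3*t}, -t*e^{3*t}], [t*e^{3*t}, (1 - t)*e^{3*t}]]

A has Jordan form J = [[3, 1], [0, 3]] with A = PJP^{-1}, so e^{tA} = P e^{tJ} P^{-1}.

For a Jordan block J_k(λ), e^{tJ_k(λ)} = e^{λt} · (I + tN + t^2 N^2/2! + ... + t^{k-1} N^{k-1}/(k-1)!) where N is the nilpotent superdiagonal part.

Assembling the blocks and conjugating back gives the entries of e^{tA} as shown above.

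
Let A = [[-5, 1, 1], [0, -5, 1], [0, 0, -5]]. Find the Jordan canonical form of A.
The characteristic polynomial is det(xI - A) = (x + 5)^3, so the eigenvalues are -5 (algebraic multiplicity 3).

For λ = -5: rank(A + 5I) = 2, rank((A + 5I)^2) = 1, rank((A + 5I)^3) = 0. The eigenspace has dimension 3 - 2 = 1, so there is 1 Jordan block; the rank sequence gives block sizes [3].

Assembling the blocks gives the Jordan form J above.

J = [[-5, 1, 0], [0, -5, 1], [0, 0, -5]]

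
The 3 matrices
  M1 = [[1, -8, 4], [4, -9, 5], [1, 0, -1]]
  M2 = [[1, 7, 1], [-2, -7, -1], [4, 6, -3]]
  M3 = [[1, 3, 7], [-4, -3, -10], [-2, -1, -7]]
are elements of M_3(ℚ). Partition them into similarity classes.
Characteristic polynomials: χ_{M1} = (x + 3)^3, χ_{M2} = (x + 3)^3, χ_{M3} = (x + 3)^3.

{M1, M2, M3}: invariant factors (x + 3)^3.

Matrices are similar if and only if their invariant-factor lists agree; the partition into similarity classes is {M1, M2, M3}.

1 class: {M1, M2, M3}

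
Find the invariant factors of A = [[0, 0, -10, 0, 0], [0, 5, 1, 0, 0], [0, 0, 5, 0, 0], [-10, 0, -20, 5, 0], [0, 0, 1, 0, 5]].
x - 5, x - 5, x(x - 5)^2

The Jordan structure of A has elementary divisors x, (x - 5)^2, (x - 5), (x - 5). Arranging the block sizes at each eigenvalue in decreasing order and taking row products gives the invariant factors.

Invariant factors (smallest first, each dividing the next): x - 5, x - 5, x(x - 5)^2.

Check: the last factor x(x - 5)^2 is the minimal polynomial, and the product x(x - 5)^4 is the characteristic polynomial.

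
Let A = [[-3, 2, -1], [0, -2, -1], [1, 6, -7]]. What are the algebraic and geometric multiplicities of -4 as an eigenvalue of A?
algebraic multiplicity 3, geometric multiplicity 1

The characteristic polynomial is (x + 4)^3, so the factor x + 4 appears with exponent 3: the algebraic multiplicity is 3.

rank(A + 4I) = 2, so the eigenspace has dimension 3 - 2 = 1: the geometric multiplicity is 1.

Since 1 < 3, A is not diagonalizable.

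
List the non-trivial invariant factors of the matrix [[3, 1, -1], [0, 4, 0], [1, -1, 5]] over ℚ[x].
The Jordan structure of A has elementary divisors (x - 4)^2, (x - 4). Arranging the block sizes at each eigenvalue in decreasing order and taking row products gives the invariant factors.

Invariant factors (smallest first, each dividing the next): x - 4, (x - 4)^2.

Check: the last factor (x - 4)^2 is the minimal polynomial, and the product (x - 4)^3 is the characteristic polynomial.

x - 4, (x - 4)^2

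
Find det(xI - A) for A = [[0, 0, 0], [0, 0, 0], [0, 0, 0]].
χ_A(x) = x^3

xI - A = [[x, 0, 0], [0, x, 0], [0, 0, x]].

Expanding det(xI - A) along the first row:
det(xI - A) = + (x)·det([[x, 0], [0, x]]) - (0)·det([[0, 0], [0, x]]) + (0)·det([[0, x], [0, 0]]).

Evaluating gives χ_A(x) = x^3.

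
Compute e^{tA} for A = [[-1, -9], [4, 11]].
A has Jordan form J = [[5, 1], [0, 5]] with A = PJP^{-1}, so e^{tA} = P e^{tJ} P^{-1}.

For a Jordan block J_k(λ), e^{tJ_k(λ)} = e^{λt} · (I + tN + t^2 N^2/2! + ... + t^{k-1} N^{k-1}/(k-1)!) where N is the nilpotent superdiagonal part.

Assembling the blocks and conjugating back gives the entries of e^{tA} as shown above.

e^{tA} = [[(1 - 6*t)*e^{5*t}, -9*t*e^{5*t}], [4*t*e^{5*t}, (6*t + 1)*e^{5*t}]]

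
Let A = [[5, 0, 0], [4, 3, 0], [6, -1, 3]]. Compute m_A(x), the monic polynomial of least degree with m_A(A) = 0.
The characteristic polynomial factors as (x - 5)(x - 3)^2. The minimal polynomial is ∏(x - λ)^{k_λ} where k_λ is the size of the largest Jordan block at λ.

For λ = 3: rank(A - 3I) = 2, and the largest Jordan block has size 2 (the smallest k with rank((A - 3I)^k) = rank((A - 3I)^(k+1))).
For λ = 5: rank(A - 5I) = 2, and the largest Jordan block has size 1 (the smallest k with rank((A - 5I)^k) = rank((A - 5I)^(k+1))).

So m_A(x) = (x - 5)(x - 3)^2.

m_A(x) = (x - 5)(x - 3)^2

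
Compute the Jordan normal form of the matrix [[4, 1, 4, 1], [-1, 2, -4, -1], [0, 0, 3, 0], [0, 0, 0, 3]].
The characteristic polynomial is det(xI - A) = (x - 3)^4, so the eigenvalues are 3 (algebraic multiplicity 4).

For λ = 3: rank(A - 3I) = 1, rank((A - 3I)^2) = 0. The eigenspace has dimension 4 - 1 = 3, so there are 3 Jordan blocks; the rank sequence gives block sizes [2, 1, 1].

Assembling the blocks gives the Jordan form J above.

J = [[3, 1, 0, 0], [0, 3, 0, 0], [0, 0, 3, 0], [0, 0, 0, 3]]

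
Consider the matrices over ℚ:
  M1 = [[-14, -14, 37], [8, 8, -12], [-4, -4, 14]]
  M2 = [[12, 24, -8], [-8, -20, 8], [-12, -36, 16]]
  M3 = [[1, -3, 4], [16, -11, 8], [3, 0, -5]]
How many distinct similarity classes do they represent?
3 classes: {M1}, {M2}, {M3}

Characteristic polynomials: χ_{M1} = x(x - 4)^2, χ_{M2} = x(x - 4)^2, χ_{M3} = (x + 5)^3.

{M1}: invariant factors x(x - 4)^2.

{M2}: invariant factors x - 4, x(x - 4).

{M3}: invariant factors (x + 5)^3.

Matrices are similar if and only if their invariant-factor lists agree; the partition into similarity classes is {M1}, {M2}, {M3}.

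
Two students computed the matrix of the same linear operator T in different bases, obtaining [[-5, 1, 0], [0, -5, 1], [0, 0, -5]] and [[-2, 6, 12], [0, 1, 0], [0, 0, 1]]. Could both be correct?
No.

trace(A) = -15 but trace(B) = 0. The trace is a similarity invariant, so A and B are not similar.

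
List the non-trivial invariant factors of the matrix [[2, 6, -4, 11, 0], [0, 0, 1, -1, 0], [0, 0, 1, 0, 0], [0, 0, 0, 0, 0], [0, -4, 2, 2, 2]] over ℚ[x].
x - 2, x^2(x - 2)(x - 1)

The Jordan structure of A has elementary divisors x^2, (x - 1), (x - 2), (x - 2). Arranging the block sizes at each eigenvalue in decreasing order and taking row products gives the invariant factors.

Invariant factors (smallest first, each dividing the next): x - 2, x^2(x - 2)(x - 1).

Check: the last factor x^2(x - 2)(x - 1) is the minimal polynomial, and the product x^2(x - 2)^2(x - 1) is the characteristic polynomial.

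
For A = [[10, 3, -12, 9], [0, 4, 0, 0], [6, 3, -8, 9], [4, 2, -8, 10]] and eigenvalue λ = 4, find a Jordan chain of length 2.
We seek v_1 ∈ ker((A - 4I)^2) \ ker(A - 4I), then set v_{i+1} = (A - 4I) v_i.

One such chain is v_1 = [[0, 1, 0, 0]]^T, v_2 = [[3, 0, 3, 2]]^T. Check: (A - 4I) v_2 = [[0, 0, 0, 0]]^T = 0.

v_1 = [[0, 1, 0, 0]]^T, v_2 = [[3, 0, 3, 2]]^T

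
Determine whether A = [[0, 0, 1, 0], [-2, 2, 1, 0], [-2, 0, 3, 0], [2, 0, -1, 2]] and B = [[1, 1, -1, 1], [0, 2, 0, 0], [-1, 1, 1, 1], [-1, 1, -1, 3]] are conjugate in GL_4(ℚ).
Two matrices over a field are similar if and only if they have the same invariant factors.

Both A and B have characteristic polynomial (x - 2)^3(x - 1) and minimal polynomial (x - 2)(x - 1). Computing further, both have invariant factors x - 2, x - 2, (x - 2)(x - 1). Hence A and B are similar.

Yes.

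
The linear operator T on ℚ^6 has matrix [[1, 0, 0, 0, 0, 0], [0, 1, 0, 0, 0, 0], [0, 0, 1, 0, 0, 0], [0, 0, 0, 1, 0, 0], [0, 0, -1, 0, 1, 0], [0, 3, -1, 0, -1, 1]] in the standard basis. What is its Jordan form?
J = [[1, 1, 0, 0, 0, 0], [0, 1, 1, 0, 0, 0], [0, 0, 1, 0, 0, 0], [0, 0, 0, 1, 0, 0], [0, 0, 0, 0, 1, 0], [0, 0, 0, 0, 0, 1]]

The characteristic polynomial is det(xI - A) = (x - 1)^6, so the eigenvalues are 1 (algebraic multiplicity 6).

For λ = 1: rank(A - I) = 2, rank((A - I)^2) = 1, rank((A - I)^3) = 0. The eigenspace has dimension 6 - 2 = 4, so there are 4 Jordan blocks; the rank sequence gives block sizes [3, 1, 1, 1].

Assembling the blocks gives the Jordan form J above.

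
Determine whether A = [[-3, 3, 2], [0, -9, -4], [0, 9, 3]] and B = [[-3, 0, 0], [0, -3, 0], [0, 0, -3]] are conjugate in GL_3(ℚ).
No.

Both have characteristic polynomial (x + 3)^3, but the minimal polynomial of A is (x + 3)^2 while the minimal polynomial of B is x + 3. The minimal polynomial is a similarity invariant, so A and B are not similar.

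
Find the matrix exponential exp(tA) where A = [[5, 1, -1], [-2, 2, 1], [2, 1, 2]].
A has Jordan form J = [[3, 1, 0], [0, 3, 0], [0, 0, 3]] with A = PJP^{-1}, so e^{tA} = P e^{tJ} P^{-1}.

For a Jordan block J_k(λ), e^{tJ_k(λ)} = e^{λt} · (I + tN + t^2 N^2/2! + ... + t^{k-1} N^{k-1}/(k-1)!) where N is the nilpotent superdiagonal part.

Assembling the blocks and conjugating back gives the entries of e^{tA} as shown above.

e^{tA} = [[(2*t + 1)*e^{3*t}, t*e^{3*t}, -t*e^{3*t}], [-2*t*e^{3*t}, (1 - t)*e^{3*t}, t*e^{3*t}], [2*t*e^{3*t}, t*e^{3*t}, (1 - t)*e^{3*t}]]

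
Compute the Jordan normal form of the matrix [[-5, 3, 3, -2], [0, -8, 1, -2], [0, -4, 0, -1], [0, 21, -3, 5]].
The characteristic polynomial is det(xI - A) = (x + 1)^3(x + 5), so the eigenvalues are -5 (algebraic multiplicity 1), -1 (algebraic multiplicity 3).

For λ = -5: algebraic multiplicity 1 gives one 1×1 block.

For λ = -1: rank(A + I) = 3, rank((A + I)^2) = 2, rank((A + I)^3) = 1. The eigenspace has dimension 4 - 3 = 1, so there is 1 Jordan block; the rank sequence gives block sizes [3].

Assembling the blocks gives the Jordan form J above.

J = [[-5, 0, 0, 0], [0, -1, 1, 0], [0, 0, -1, 1], [0, 0, 0, -1]]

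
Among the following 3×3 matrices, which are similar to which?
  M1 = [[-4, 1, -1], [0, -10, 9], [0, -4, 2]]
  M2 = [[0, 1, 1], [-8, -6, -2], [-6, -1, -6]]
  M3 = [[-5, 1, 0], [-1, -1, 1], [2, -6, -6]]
Characteristic polynomials: χ_{M1} = (x + 4)^3, χ_{M2} = (x + 4)^3, χ_{M3} = (x + 4)^3.

{M1, M2, M3}: invariant factors (x + 4)^3.

Matrices are similar if and only if their invariant-factor lists agree; the partition into similarity classes is {M1, M2, M3}.

1 class: {M1, M2, M3}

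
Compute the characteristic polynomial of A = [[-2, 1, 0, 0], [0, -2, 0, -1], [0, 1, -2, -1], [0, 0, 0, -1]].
xI - A = [[x + 2, -1, 0, 0], [0, x + 2, 0, 1], [0, -1, x + 2, 1], [0, 0, 0, x + 1]].

Expanding det(xI - A) along the first row:
det(xI - A) = + (x + 2)·det([[x + 2, 0, 1], [-1, x + 2, 1], [0, 0, x + 1]]) - (-1)·det([[0, 0, 1], [0, x + 2, 1], [0, 0, x + 1]]) + (0)·det([[0, x + 2, 1], [0, -1, 1], [0, 0, x + 1]]) - (0)·det([[0, x + 2, 0], [0, -1, x + 2], [0, 0, 0]]).

Evaluating gives χ_A(x) = x^4 + 7x^3 + 18x^2 + 20x + 8 = (x + 1)(x + 2)^3.

χ_A(x) = (x + 1)(x + 2)^3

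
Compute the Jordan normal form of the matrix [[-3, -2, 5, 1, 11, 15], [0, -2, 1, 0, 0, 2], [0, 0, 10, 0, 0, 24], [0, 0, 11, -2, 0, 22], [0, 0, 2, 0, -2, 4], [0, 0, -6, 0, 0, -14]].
The characteristic polynomial is det(xI - A) = (x + 2)^5(x + 3), so the eigenvalues are -3 (algebraic multiplicity 1), -2 (algebraic multiplicity 5).

For λ = -3: algebraic multiplicity 1 gives one 1×1 block.

For λ = -2: rank(A + 2I) = 2, rank((A + 2I)^2) = 1. The eigenspace has dimension 6 - 2 = 4, so there are 4 Jordan blocks; the rank sequence gives block sizes [2, 1, 1, 1].

Assembling the blocks gives the Jordan form J above.

J = [[-3, 0, 0, 0, 0, 0], [0, -2, 1, 0, 0, 0], [0, 0, -2, 0, 0, 0], [0, 0, 0, -2, 0, 0], [0, 0, 0, 0, -2, 0], [0, 0, 0, 0, 0, -2]]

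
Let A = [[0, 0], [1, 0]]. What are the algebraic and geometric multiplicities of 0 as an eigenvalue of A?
algebraic multiplicity 2, geometric multiplicity 1

The characteristic polynomial is x^2, so the factor x appears with exponent 2: the algebraic multiplicity is 2.

rank(A) = 1, so the eigenspace has dimension 2 - 1 = 1: the geometric multiplicity is 1.

Since 1 < 2, A is not diagonalizable.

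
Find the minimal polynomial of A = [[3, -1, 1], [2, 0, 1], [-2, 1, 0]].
The characteristic polynomial factors as (x - 1)^3. The minimal polynomial is ∏(x - λ)^{k_λ} where k_λ is the size of the largest Jordan block at λ.

For λ = 1: rank(A - I) = 1, and the largest Jordan block has size 2 (the smallest k with rank((A - I)^k) = rank((A - I)^(k+1))).

So m_A(x) = (x - 1)^2.

m_A(x) = (x - 1)^2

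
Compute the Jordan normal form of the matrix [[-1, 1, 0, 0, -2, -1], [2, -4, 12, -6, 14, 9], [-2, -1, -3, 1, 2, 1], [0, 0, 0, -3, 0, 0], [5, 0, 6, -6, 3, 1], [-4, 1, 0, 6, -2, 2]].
J = [[-3, 1, 0, 0, 0, 0], [0, -3, 0, 0, 0, 0], [0, 0, -3, 1, 0, 0], [0, 0, 0, -3, 0, 0], [0, 0, 0, 0, 3, 1], [0, 0, 0, 0, 0, 3]]

The characteristic polynomial is det(xI - A) = (x - 3)^2(x + 3)^4, so the eigenvalues are -3 (algebraic multiplicity 4), 3 (algebraic multiplicity 2).

For λ = -3: rank(A + 3I) = 4, rank((A + 3I)^2) = 2. The eigenspace has dimension 6 - 4 = 2, so there are 2 Jordan blocks; the rank sequence gives block sizes [2, 2].

For λ = 3: rank(A - 3I) = 5, rank((A - 3I)^2) = 4. The eigenspace has dimension 6 - 5 = 1, so there is 1 Jordan block; the rank sequence gives block sizes [2].

Assembling the blocks gives the Jordan form J above.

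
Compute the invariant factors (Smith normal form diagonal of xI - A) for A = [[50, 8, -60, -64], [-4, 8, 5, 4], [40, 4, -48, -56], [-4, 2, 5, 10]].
x - 6, (x - 6)^2(x - 2)

The Jordan structure of A has elementary divisors (x - 2), (x - 6)^2, (x - 6). Arranging the block sizes at each eigenvalue in decreasing order and taking row products gives the invariant factors.

Invariant factors (smallest first, each dividing the next): x - 6, (x - 6)^2(x - 2).

Check: the last factor (x - 6)^2(x - 2) is the minimal polynomial, and the product (x - 6)^3(x - 2) is the characteristic polynomial.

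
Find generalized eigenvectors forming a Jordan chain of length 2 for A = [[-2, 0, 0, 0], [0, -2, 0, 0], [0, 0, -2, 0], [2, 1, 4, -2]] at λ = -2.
v_1 = [[0, 1, 0, 0]]^T, v_2 = [[0, 0, 0, 1]]^T

We seek v_1 ∈ ker((A + 2I)^2) \ ker(A + 2I), then set v_{i+1} = (A + 2I) v_i.

One such chain is v_1 = [[0, 1, 0, 0]]^T, v_2 = [[0, 0, 0, 1]]^T. Check: (A + 2I) v_2 = [[0, 0, 0, 0]]^T = 0.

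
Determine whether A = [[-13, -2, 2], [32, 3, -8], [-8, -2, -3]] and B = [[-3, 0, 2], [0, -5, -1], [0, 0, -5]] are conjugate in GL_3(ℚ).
Both have characteristic polynomial (x + 3)(x + 5)^2, but the minimal polynomial of A is (x + 3)(x + 5) while the minimal polynomial of B is (x + 3)(x + 5)^2. The minimal polynomial is a similarity invariant, so A and B are not similar.

No.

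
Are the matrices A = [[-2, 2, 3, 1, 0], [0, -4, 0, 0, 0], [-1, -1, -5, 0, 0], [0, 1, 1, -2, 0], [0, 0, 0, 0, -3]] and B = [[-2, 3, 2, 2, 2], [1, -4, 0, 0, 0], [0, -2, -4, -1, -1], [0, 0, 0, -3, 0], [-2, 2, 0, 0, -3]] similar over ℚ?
No.

Both have characteristic polynomial (x + 3)^4(x + 4), but the minimal polynomial of A is (x + 3)^3(x + 4) while the minimal polynomial of B is (x + 3)^2(x + 4). The minimal polynomial is a similarity invariant, so A and B are not similar.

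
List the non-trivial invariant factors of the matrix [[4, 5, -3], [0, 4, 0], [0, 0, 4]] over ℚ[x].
The Jordan structure of A has elementary divisors (x - 4)^2, (x - 4). Arranging the block sizes at each eigenvalue in decreasing order and taking row products gives the invariant factors.

Invariant factors (smallest first, each dividing the next): x - 4, (x - 4)^2.

Check: the last factor (x - 4)^2 is the minimal polynomial, and the product (x - 4)^3 is the characteristic polynomial.

x - 4, (x - 4)^2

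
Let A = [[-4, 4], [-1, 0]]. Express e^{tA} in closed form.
e^{tA} = [[(1 - 2*t)*e^{-2*t}, 4*t*e^{-2*t}], [-t*e^{-2*t}, (2*t + 1)*e^{-2*t}]]

A has Jordan form J = [[-2, 1], [0, -2]] with A = PJP^{-1}, so e^{tA} = P e^{tJ} P^{-1}.

For a Jordan block J_k(λ), e^{tJ_k(λ)} = e^{λt} · (I + tN + t^2 N^2/2! + ... + t^{k-1} N^{k-1}/(k-1)!) where N is the nilpotent superdiagonal part.

Assembling the blocks and conjugating back gives the entries of e^{tA} as shown above.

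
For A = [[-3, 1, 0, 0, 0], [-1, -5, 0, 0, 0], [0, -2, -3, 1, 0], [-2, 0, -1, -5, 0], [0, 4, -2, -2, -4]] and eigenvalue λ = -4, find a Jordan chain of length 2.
v_1 = [[0, 1, 1, 1, -2]]^T, v_2 = [[1, -1, 0, -2, 0]]^T

We seek v_1 ∈ ker((A + 4I)^2) \ ker(A + 4I), then set v_{i+1} = (A + 4I) v_i.

One such chain is v_1 = [[0, 1, 1, 1, -2]]^T, v_2 = [[1, -1, 0, -2, 0]]^T. Check: (A + 4I) v_2 = [[0, 0, 0, 0, 0]]^T = 0.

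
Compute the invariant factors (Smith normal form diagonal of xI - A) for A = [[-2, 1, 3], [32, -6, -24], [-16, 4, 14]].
x - 2, (x - 2)^2

The Jordan structure of A has elementary divisors (x - 2)^2, (x - 2). Arranging the block sizes at each eigenvalue in decreasing order and taking row products gives the invariant factors.

Invariant factors (smallest first, each dividing the next): x - 2, (x - 2)^2.

Check: the last factor (x - 2)^2 is the minimal polynomial, and the product (x - 2)^3 is the characteristic polynomial.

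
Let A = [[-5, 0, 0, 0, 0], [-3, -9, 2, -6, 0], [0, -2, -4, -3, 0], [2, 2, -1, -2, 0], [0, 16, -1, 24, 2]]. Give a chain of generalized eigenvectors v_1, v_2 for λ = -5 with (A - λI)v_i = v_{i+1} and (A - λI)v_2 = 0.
v_1 = [[1, 0, 0, 0, 0]]^T, v_2 = [[0, -3, 0, 2, 0]]^T

We seek v_1 ∈ ker((A + 5I)^2) \ ker(A + 5I), then set v_{i+1} = (A + 5I) v_i.

One such chain is v_1 = [[1, 0, 0, 0, 0]]^T, v_2 = [[0, -3, 0, 2, 0]]^T. Check: (A + 5I) v_2 = [[0, 0, 0, 0, 0]]^T = 0.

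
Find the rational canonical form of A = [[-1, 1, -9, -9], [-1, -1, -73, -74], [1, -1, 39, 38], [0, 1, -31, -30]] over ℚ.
The invariant factors of A (the non-unit diagonal entries of the Smith normal form of xI - A over ℚ[x]) are (x - 4)^2(x - 2)(x + 3), each dividing the next. The characteristic polynomial is their product, (x - 4)^2(x - 2)(x + 3).

The rational canonical form is the block-diagonal matrix of companion matrices C(f_i):
R = [[0, 0, 0, 96], [1, 0, 0, -64], [0, 1, 0, -2], [0, 0, 1, 7]].

R = [[0, 0, 0, 96], [1, 0, 0, -64], [0, 1, 0, -2], [0, 0, 1, 7]]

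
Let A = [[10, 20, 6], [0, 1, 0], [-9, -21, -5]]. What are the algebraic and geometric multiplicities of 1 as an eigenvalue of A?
The characteristic polynomial is (x - 4)(x - 1)^2, so the factor x - 1 appears with exponent 2: the algebraic multiplicity is 2.

rank(A - I) = 2, so the eigenspace has dimension 3 - 2 = 1: the geometric multiplicity is 1.

Since 1 < 2, A is not diagonalizable.

algebraic multiplicity 2, geometric multiplicity 1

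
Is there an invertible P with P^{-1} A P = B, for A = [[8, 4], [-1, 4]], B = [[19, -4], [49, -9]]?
trace(A) = 12 but trace(B) = 10. The trace is a similarity invariant, so A and B are not similar.

No.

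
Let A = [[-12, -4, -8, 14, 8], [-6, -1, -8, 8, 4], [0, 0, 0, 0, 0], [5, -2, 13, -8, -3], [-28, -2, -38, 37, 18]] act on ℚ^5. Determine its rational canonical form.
The invariant factors of A (the non-unit diagonal entries of the Smith normal form of xI - A over ℚ[x]) are x(x + 1), x(x + 1)^2, each dividing the next. The characteristic polynomial is their product, x^2(x + 1)^3.

The rational canonical form is the block-diagonal matrix of companion matrices C(f_i):
R = [[0, 0, 0, 0, 0], [1, -1, 0, 0, 0], [0, 0, 0, 0, 0], [0, 0, 1, 0, -1], [0, 0, 0, 1, -2]].

R = [[0, 0, 0, 0, 0], [1, -1, 0, 0, 0], [0, 0, 0, 0, 0], [0, 0, 1, 0, -1], [0, 0, 0, 1, -2]]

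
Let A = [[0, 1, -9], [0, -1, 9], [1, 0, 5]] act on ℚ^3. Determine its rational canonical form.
The invariant factors of A (the non-unit diagonal entries of the Smith normal form of xI - A over ℚ[x]) are x(x - 2)^2, each dividing the next. The characteristic polynomial is their product, x(x - 2)^2.

The rational canonical form is the block-diagonal matrix of companion matrices C(f_i):
R = [[0, 0, 0], [1, 0, -4], [0, 1, 4]].

R = [[0, 0, 0], [1, 0, -4], [0, 1, 4]]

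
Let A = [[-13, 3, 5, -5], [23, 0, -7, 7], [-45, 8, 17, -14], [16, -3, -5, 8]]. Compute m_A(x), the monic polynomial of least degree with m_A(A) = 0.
m_A(x) = (x - 3)^3

The characteristic polynomial factors as (x - 3)^4. The minimal polynomial is ∏(x - λ)^{k_λ} where k_λ is the size of the largest Jordan block at λ.

For λ = 3: rank(A - 3I) = 2, and the largest Jordan block has size 3 (the smallest k with rank((A - 3I)^k) = rank((A - 3I)^(k+1))).

So m_A(x) = (x - 3)^3.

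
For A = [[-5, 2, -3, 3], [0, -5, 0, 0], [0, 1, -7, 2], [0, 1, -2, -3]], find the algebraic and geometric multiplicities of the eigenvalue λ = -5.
The characteristic polynomial is (x + 5)^4, so the factor x + 5 appears with exponent 4: the algebraic multiplicity is 4.

rank(A + 5I) = 2, so the eigenspace has dimension 4 - 2 = 2: the geometric multiplicity is 2.

Since 2 < 4, A is not diagonalizable.

algebraic multiplicity 4, geometric multiplicity 2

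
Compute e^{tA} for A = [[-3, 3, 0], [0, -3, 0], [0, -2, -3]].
e^{tA} = [[e^{-3*t}, 3*t*e^{-3*t}, 0], [0, e^{-3*t}, 0], [0, -2*t*e^{-3*t}, e^{-3*t}]]

A has Jordan form J = [[-3, 1, 0], [0, -3, 0], [0, 0, -3]] with A = PJP^{-1}, so e^{tA} = P e^{tJ} P^{-1}.

For a Jordan block J_k(λ), e^{tJ_k(λ)} = e^{λt} · (I + tN + t^2 N^2/2! + ... + t^{k-1} N^{k-1}/(k-1)!) where N is the nilpotent superdiagonal part.

Assembling the blocks and conjugating back gives the entries of e^{tA} as shown above.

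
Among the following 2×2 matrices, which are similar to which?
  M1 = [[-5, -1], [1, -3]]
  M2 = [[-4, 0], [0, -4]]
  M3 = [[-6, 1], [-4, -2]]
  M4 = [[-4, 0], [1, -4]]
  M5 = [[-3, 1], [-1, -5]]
Characteristic polynomials: χ_{M1} = (x + 4)^2, χ_{M2} = (x + 4)^2, χ_{M3} = (x + 4)^2, χ_{M4} = (x + 4)^2, χ_{M5} = (x + 4)^2.

{M1, M3, M4, M5}: invariant factors (x + 4)^2.

{M2}: invariant factors x + 4, x + 4.

Matrices are similar if and only if their invariant-factor lists agree; the partition into similarity classes is {M1, M3, M4, M5}, {M2}.

2 classes: {M1, M3, M4, M5}, {M2}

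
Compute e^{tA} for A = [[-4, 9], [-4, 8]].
A has Jordan form J = [[2, 1], [0, 2]] with A = PJP^{-1}, so e^{tA} = P e^{tJ} P^{-1}.

For a Jordan block J_k(λ), e^{tJ_k(λ)} = e^{λt} · (I + tN + t^2 N^2/2! + ... + t^{k-1} N^{k-1}/(k-1)!) where N is the nilpotent superdiagonal part.

Assembling the blocks and conjugating back gives the entries of e^{tA} as shown above.

e^{tA} = [[(1 - 6*t)*e^{2*t}, 9*t*e^{2*t}], [-4*t*e^{2*t}, (6*t + 1)*e^{2*t}]]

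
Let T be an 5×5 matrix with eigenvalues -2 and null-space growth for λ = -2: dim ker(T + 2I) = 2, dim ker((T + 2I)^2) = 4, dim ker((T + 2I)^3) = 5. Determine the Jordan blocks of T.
Jordan blocks: (-2, 3), (-2, 2)

λ = -2: successive nullity increments [2, 2, 1] count blocks of size ≥ k; block sizes are [3, 2].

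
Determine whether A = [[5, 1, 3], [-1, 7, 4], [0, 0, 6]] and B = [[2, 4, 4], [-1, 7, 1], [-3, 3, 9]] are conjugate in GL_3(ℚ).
No.

Both have characteristic polynomial (x - 6)^3, but the minimal polynomial of A is (x - 6)^3 while the minimal polynomial of B is (x - 6)^2. The minimal polynomial is a similarity invariant, so A and B are not similar.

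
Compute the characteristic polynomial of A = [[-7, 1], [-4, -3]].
xI - A = [[x + 7, -1], [4, x + 3]].

Expanding det(xI - A) along the first row:
det(xI - A) = + (x + 7)·det([[x + 3]]) - (-1)·det([[4]]).

Evaluating gives χ_A(x) = x^2 + 10x + 25 = (x + 5)^2.

χ_A(x) = (x + 5)^2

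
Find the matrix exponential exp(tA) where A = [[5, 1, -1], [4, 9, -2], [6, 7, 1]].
e^{tA} = [[(1 - t^2)*e^{5*t}, t*(2 - 3*t)*e^{5*t}/2, t*(t - 1)*e^{5*t}], [2*t*(t + 2)*e^{5*t}, (3*t^2 + 4*t + 1)*e^{5*t}, -2*t*(t + 1)*e^{5*t}], [2*t*(t + 3)*e^{5*t}, t*(3*t + 7)*e^{5*t}, (-2*t^2 - 4*t + 1)*e^{5*t}]]

A has Jordan form J = [[5, 1, 0], [0, 5, 1], [0, 0, 5]] with A = PJP^{-1}, so e^{tA} = P e^{tJ} P^{-1}.

For a Jordan block J_k(λ), e^{tJ_k(λ)} = e^{λt} · (I + tN + t^2 N^2/2! + ... + t^{k-1} N^{k-1}/(k-1)!) where N is the nilpotent superdiagonal part.

Assembling the blocks and conjugating back gives the entries of e^{tA} as shown above.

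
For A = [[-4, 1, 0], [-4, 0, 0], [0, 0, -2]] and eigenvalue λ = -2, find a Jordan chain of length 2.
v_1 = [[-1, -1, 0]]^T, v_2 = [[1, 2, 0]]^T

We seek v_1 ∈ ker((A + 2I)^2) \ ker(A + 2I), then set v_{i+1} = (A + 2I) v_i.

One such chain is v_1 = [[-1, -1, 0]]^T, v_2 = [[1, 2, 0]]^T. Check: (A + 2I) v_2 = [[0, 0, 0]]^T = 0.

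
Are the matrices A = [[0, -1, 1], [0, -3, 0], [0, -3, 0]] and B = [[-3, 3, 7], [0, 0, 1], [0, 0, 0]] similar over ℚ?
Yes.

Two matrices over a field are similar if and only if they have the same invariant factors.

Both A and B have characteristic polynomial x^2(x + 3) and minimal polynomial x^2(x + 3). Computing further, both have invariant factors x^2(x + 3). Hence A and B are similar.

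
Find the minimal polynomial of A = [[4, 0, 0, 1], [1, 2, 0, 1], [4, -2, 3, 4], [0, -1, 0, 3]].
m_A(x) = (x - 3)^3

The characteristic polynomial factors as (x - 3)^4. The minimal polynomial is ∏(x - λ)^{k_λ} where k_λ is the size of the largest Jordan block at λ.

For λ = 3: rank(A - 3I) = 2, and the largest Jordan block has size 3 (the smallest k with rank((A - 3I)^k) = rank((A - 3I)^(k+1))).

So m_A(x) = (x - 3)^3.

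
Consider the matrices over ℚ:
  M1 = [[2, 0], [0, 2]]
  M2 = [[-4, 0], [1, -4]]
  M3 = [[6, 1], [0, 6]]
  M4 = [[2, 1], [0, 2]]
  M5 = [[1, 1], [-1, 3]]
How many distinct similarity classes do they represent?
4 classes: {M1}, {M2}, {M3}, {M4, M5}

Characteristic polynomials: χ_{M1} = (x - 2)^2, χ_{M2} = (x + 4)^2, χ_{M3} = (x - 6)^2, χ_{M4} = (x - 2)^2, χ_{M5} = (x - 2)^2.

{M1}: invariant factors x - 2, x - 2.

{M2}: invariant factors (x + 4)^2.

{M3}: invariant factors (x - 6)^2.

{M4, M5}: invariant factors (x - 2)^2.

Matrices are similar if and only if their invariant-factor lists agree; the partition into similarity classes is {M1}, {M2}, {M3}, {M4, M5}.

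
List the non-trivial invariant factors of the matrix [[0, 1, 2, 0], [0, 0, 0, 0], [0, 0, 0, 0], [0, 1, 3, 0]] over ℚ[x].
x^2, x^2

The Jordan structure of A has elementary divisors x^2, x^2. Arranging the block sizes at each eigenvalue in decreasing order and taking row products gives the invariant factors.

Invariant factors (smallest first, each dividing the next): x^2, x^2.

Check: the last factor x^2 is the minimal polynomial, and the product x^4 is the characteristic polynomial.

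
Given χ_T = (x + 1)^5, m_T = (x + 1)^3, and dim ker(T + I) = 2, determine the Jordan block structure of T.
Jordan blocks: (-1, 3), (-1, 2)

λ = -1: algebraic multiplicity 5 (exponent in χ_T), largest block size 3 (exponent in m_T), 2 blocks (geometric multiplicity). These force block sizes [3, 2].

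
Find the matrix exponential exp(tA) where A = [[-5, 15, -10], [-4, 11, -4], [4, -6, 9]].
A has Jordan form J = [[5, 1, 0], [0, 5, 0], [0, 0, 5]] with A = PJP^{-1}, so e^{tA} = P e^{tJ} P^{-1}.

For a Jordan block J_k(λ), e^{tJ_k(λ)} = e^{λt} · (I + tN + t^2 N^2/2! + ... + t^{k-1} N^{k-1}/(k-1)!) where N is the nilpotent superdiagonal part.

Assembling the blocks and conjugating back gives the entries of e^{tA} as shown above.

e^{tA} = [[(1 - 10*t)*e^{5*t}, 15*t*e^{5*t}, -10*t*e^{5*t}], [-4*t*e^{5*t}, (6*t + 1)*e^{5*t}, -4*t*e^{5*t}], [4*t*e^{5*t}, -6*t*e^{5*t}, (4*t + 1)*e^{5*t}]]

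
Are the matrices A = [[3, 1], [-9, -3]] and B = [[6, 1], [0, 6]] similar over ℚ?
No.

trace(A) = 0 but trace(B) = 12. The trace is a similarity invariant, so A and B are not similar.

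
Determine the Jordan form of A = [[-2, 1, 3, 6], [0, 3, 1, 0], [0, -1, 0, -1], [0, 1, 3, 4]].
J = [[-2, 0, 0, 0], [0, 2, 1, 0], [0, 0, 2, 0], [0, 0, 0, 3]]

The characteristic polynomial is det(xI - A) = (x - 3)(x - 2)^2(x + 2), so the eigenvalues are -2 (algebraic multiplicity 1), 2 (algebraic multiplicity 2), 3 (algebraic multiplicity 1).

For λ = -2: algebraic multiplicity 1 gives one 1×1 block.

For λ = 2: rank(A - 2I) = 3, rank((A - 2I)^2) = 2. The eigenspace has dimension 4 - 3 = 1, so there is 1 Jordan block; the rank sequence gives block sizes [2].

For λ = 3: algebraic multiplicity 1 gives one 1×1 block.

Assembling the blocks gives the Jordan form J above.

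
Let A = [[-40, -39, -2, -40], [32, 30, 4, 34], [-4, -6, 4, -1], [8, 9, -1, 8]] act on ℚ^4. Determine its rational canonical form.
The invariant factors of A (the non-unit diagonal entries of the Smith normal form of xI - A over ℚ[x]) are (x - 4)(x + 2)(x^2 - 3), each dividing the next. The characteristic polynomial is their product, (x - 4)(x + 2)(x^2 - 3).

The rational canonical form is the block-diagonal matrix of companion matrices C(f_i):
R = [[0, 0, 0, -24], [1, 0, 0, -6], [0, 1, 0, 11], [0, 0, 1, 2]].

Note the characteristic polynomial does not split into linear factors over ℚ, so A has no Jordan form over ℚ; the rational canonical form exists over any field.

R = [[0, 0, 0, -24], [1, 0, 0, -6], [0, 1, 0, 11], [0, 0, 1, 2]]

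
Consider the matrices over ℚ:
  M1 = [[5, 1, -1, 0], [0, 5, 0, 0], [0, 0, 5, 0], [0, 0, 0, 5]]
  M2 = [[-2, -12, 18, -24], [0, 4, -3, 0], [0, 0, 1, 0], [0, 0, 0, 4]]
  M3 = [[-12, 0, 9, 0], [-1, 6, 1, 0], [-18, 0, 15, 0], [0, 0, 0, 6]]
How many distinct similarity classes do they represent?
Characteristic polynomials: χ_{M1} = (x - 5)^4, χ_{M2} = (x - 4)^2(x - 1)(x + 2), χ_{M3} = (x - 6)^3(x + 3).

{M1}: invariant factors x - 5, x - 5, (x - 5)^2.

{M2}: invariant factors x - 4, (x - 4)(x - 1)(x + 2).

{M3}: invariant factors x - 6, (x - 6)^2(x + 3).

Matrices are similar if and only if their invariant-factor lists agree; the partition into similarity classes is {M1}, {M2}, {M3}.

3 classes: {M1}, {M2}, {M3}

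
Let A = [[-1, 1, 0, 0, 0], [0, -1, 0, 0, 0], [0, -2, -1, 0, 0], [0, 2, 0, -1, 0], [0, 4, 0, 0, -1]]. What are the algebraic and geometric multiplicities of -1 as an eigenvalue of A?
algebraic multiplicity 5, geometric multiplicity 4

The characteristic polynomial is (x + 1)^5, so the factor x + 1 appears with exponent 5: the algebraic multiplicity is 5.

rank(A + I) = 1, so the eigenspace has dimension 5 - 1 = 4: the geometric multiplicity is 4.

Since 4 < 5, A is not diagonalizable.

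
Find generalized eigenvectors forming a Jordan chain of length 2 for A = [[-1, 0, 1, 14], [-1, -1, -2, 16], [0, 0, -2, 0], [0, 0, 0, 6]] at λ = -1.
v_1 = [[-1, -1, 0, 0]]^T, v_2 = [[0, 1, 0, 0]]^T

We seek v_1 ∈ ker((A + I)^2) \ ker(A + I), then set v_{i+1} = (A + I) v_i.

One such chain is v_1 = [[-1, -1, 0, 0]]^T, v_2 = [[0, 1, 0, 0]]^T. Check: (A + I) v_2 = [[0, 0, 0, 0]]^T = 0.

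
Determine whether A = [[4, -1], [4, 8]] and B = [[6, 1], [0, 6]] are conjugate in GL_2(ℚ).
Yes.

Two matrices over a field are similar if and only if they have the same invariant factors.

Both A and B have characteristic polynomial (x - 6)^2 and minimal polynomial (x - 6)^2. Computing further, both have invariant factors (x - 6)^2. Hence A and B are similar.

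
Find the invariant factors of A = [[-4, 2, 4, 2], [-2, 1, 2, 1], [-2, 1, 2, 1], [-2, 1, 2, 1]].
x, x, x^2

The Jordan structure of A has elementary divisors x^2, x, x. Arranging the block sizes at each eigenvalue in decreasing order and taking row products gives the invariant factors.

Invariant factors (smallest first, each dividing the next): x, x, x^2.

Check: the last factor x^2 is the minimal polynomial, and the product x^4 is the characteristic polynomial.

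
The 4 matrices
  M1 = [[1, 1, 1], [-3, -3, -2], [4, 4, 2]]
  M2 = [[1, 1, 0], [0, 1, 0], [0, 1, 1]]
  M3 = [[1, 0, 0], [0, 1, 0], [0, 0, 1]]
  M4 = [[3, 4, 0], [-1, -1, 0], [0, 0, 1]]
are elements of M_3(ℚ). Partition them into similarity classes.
3 classes: {M1}, {M2, M4}, {M3}

Characteristic polynomials: χ_{M1} = x^3, χ_{M2} = (x - 1)^3, χ_{M3} = (x - 1)^3, χ_{M4} = (x - 1)^3.

{M1}: invariant factors x^3.

{M2, M4}: invariant factors x - 1, (x - 1)^2.

{M3}: invariant factors x - 1, x - 1, x - 1.

Matrices are similar if and only if their invariant-factor lists agree; the partition into similarity classes is {M1}, {M2, M4}, {M3}.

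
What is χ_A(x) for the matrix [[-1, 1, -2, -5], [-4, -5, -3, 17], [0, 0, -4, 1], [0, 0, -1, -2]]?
xI - A = [[x + 1, -1, 2, 5], [4, x + 5, 3, -17], [0, 0, x + 4, -1], [0, 0, 1, x + 2]].

Expanding det(xI - A) along the first row:
det(xI - A) = + (x + 1)·det([[x + 5, 3, -17], [0, x + 4, -1], [0, 1, x + 2]]) - (-1)·det([[4, 3, -17], [0, x + 4, -1], [0, 1, x + 2]]) + (2)·det([[4, x + 5, -17], [0, 0, -1], [0, 0, x + 2]]) - (5)·det([[4, x + 5, 3], [0, 0, x + 4], [0, 0, 1]]).

Evaluating gives χ_A(x) = x^4 + 12x^3 + 54x^2 + 108x + 81 = (x + 3)^4.

χ_A(x) = (x + 3)^4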